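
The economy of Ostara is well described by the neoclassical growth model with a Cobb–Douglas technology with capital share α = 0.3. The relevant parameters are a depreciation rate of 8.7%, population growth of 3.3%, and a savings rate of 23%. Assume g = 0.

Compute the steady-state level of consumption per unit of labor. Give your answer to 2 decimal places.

c* = 1.02

At the steady state, Δk = 0, so s·k^α = (n + δ)·k.
Rearranging, k^(1−α) = s / (n + δ).
k^0.7 = 0.23 / (0.033 + 0.087) = 0.23 / 0.120 = 1.9167
k* = 1.9167^(1/0.7) ≈ 2.5331
y* = (k*)^α = 2.5331^0.3 ≈ 1.3216
c* = (1 − s)·y* = (1 − 0.23) × 1.3216 ≈ 1.0176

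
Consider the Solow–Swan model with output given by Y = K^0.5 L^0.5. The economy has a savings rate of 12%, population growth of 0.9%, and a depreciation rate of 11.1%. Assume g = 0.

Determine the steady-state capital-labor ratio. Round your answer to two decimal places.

k* = 1.00

In steady state, investment equals break-even investment: s·k^α = (n + δ)·k.
Rearranging, k^(1−α) = s / (n + δ).
k^0.5 = 0.12 / (0.009 + 0.111) = 0.12 / 0.120 = 1.0000
k* = 1.0000^(1/0.5) ≈ 1.0000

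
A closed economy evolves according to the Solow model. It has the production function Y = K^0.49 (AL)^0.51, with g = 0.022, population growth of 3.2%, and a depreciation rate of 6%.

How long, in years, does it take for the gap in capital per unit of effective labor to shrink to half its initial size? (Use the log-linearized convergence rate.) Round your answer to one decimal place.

Near the steady state the convergence rate is λ = (1 − α)(n + g + δ).
λ = (1 − 0.49) × 0.114 = 0.51 × 0.114 = 0.05814
Half-life = ln 2 / λ = 0.6931 / 0.05814 ≈ 11.92 years

about 11.9 years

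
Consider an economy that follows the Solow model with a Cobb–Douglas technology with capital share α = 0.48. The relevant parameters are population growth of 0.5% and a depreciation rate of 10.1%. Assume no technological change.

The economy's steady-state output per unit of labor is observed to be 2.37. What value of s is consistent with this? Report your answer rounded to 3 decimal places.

Steady state requires s·f(k) = (n + δ)·k, i.e. s·k^α = (n + δ)·k.
Since y* = [s/(n + δ)]^(α/(1−α)), we have s/(n + δ) = (y*)^((1−α)/α) = 2.37^1.0833 = 2.5466.
Therefore s = 2.5466 × (n + δ) = 2.5466 × 0.106 = 0.2699.

s ≈ 0.270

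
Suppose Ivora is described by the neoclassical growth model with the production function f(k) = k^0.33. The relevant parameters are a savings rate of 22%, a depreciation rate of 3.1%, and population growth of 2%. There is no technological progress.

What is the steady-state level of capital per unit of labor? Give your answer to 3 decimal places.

k* ≈ 8.862

In steady state, investment equals break-even investment: s·k^α = (n + δ)·k.
Dividing both sides by k: k^(1−α) = s / (n + δ).
k^0.67 = 0.22 / (0.020 + 0.031) = 0.22 / 0.051 = 4.3137
k* = 4.3137^(1/0.67) ≈ 8.8621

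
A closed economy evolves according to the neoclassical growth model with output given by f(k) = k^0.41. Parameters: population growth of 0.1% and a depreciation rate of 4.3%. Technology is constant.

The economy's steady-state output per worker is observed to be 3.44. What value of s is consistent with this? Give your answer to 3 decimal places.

s ≈ 0.260

In steady state, investment equals break-even investment: s·k^α = (n + δ)·k.
Since y* = [s/(n + δ)]^(α/(1−α)), we have s/(n + δ) = (y*)^((1−α)/α) = 3.44^1.439 = 5.9171.
Therefore s = 5.9171 × (n + δ) = 5.9171 × 0.044 = 0.2604.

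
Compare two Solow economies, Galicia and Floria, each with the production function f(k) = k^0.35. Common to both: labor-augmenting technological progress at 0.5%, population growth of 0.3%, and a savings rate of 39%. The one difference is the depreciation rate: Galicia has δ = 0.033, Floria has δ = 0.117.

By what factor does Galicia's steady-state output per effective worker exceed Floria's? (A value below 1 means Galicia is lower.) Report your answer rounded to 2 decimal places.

ratio ≈ 1.82

Steady-state y* = [s/(n + g + δ)]^(α/(1−α)), so the ratio is [ (s_G/(n + g + δ)_G) / (s_F/(n + g + δ)_F) ]^0.5385.
s_G/(n + g + δ)_G = 0.39/0.041 = 9.5122; s_F/(n + g + δ)_F = 0.39/0.125 = 3.1200.
Ratio = (9.5122/3.1200)^0.5385 = 3.0488^0.5385 ≈ 1.8227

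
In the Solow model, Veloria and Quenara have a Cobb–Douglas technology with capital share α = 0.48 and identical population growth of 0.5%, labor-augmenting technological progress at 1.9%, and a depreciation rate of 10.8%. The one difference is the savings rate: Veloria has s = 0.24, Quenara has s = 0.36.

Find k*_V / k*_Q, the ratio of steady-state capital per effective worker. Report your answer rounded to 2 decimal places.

Steady-state k* = [s/(n + g + δ)]^(1/(1−α)), so the ratio is [ (s_V/(n + g + δ)_V) / (s_Q/(n + g + δ)_Q) ]^1.9231.
s_V/(n + g + δ)_V = 0.24/0.132 = 1.8182; s_Q/(n + g + δ)_Q = 0.36/0.132 = 2.7273.
Ratio = (1.8182/2.7273)^1.9231 = 0.6667^1.9231 ≈ 0.4586

ratio ≈ 0.46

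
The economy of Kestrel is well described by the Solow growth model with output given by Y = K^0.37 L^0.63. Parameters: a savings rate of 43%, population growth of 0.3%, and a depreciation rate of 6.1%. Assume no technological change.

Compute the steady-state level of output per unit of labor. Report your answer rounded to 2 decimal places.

In steady state, investment equals break-even investment: s·k^α = (n + δ)·k.
Rearranging, k^(1−α) = s / (n + δ).
k^0.63 = 0.43 / (0.003 + 0.061) = 0.43 / 0.064 = 6.7188
k* = 6.7188^(1/0.63) ≈ 20.5666
y* = (k*)^α = 20.5666^0.37 ≈ 3.0610

y* ≈ 3.06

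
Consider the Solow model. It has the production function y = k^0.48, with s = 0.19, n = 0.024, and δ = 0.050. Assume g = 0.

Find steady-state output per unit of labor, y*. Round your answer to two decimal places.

y* ≈ 2.39

In steady state, investment equals break-even investment: s·k^α = (n + δ)·k.
Rearranging, k^(1−α) = s / (n + δ).
k^0.52 = 0.19 / (0.024 + 0.050) = 0.19 / 0.074 = 2.5676
k* = 2.5676^(1/0.52) ≈ 6.1313
y* = (k*)^α = 6.1313^0.48 ≈ 2.3880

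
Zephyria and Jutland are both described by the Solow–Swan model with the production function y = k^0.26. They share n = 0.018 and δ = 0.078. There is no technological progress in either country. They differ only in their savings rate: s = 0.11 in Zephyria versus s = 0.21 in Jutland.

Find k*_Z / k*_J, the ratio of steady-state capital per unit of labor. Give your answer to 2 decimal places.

Steady-state k* = [s/(n + δ)]^(1/(1−α)), so the ratio is [ (s_Z/(n + δ)_Z) / (s_J/(n + δ)_J) ]^1.3514.
s_Z/(n + δ)_Z = 0.11/0.096 = 1.1458; s_J/(n + δ)_J = 0.21/0.096 = 2.1875.
Ratio = (1.1458/2.1875)^1.3514 = 0.5238^1.3514 ≈ 0.4173

ratio ≈ 0.42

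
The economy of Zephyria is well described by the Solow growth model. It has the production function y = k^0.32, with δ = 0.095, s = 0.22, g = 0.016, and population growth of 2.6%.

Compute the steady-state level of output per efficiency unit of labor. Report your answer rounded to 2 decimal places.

y* ≈ 1.25

At the steady state, Δk = 0, so s·k^α = (n + g + δ)·k.
Dividing both sides by k: k^(1−α) = s / (n + g + δ).
k^0.68 = 0.22 / (0.026 + 0.016 + 0.095) = 0.22 / 0.137 = 1.6058
k* = 1.6058^(1/0.68) ≈ 2.0067
y* = (k*)^α = 2.0067^0.32 ≈ 1.2497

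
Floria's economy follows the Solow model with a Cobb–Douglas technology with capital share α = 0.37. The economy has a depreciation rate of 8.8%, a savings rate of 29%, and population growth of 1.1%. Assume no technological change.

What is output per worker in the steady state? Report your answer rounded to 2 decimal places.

y* ≈ 1.88

At the steady state, Δk = 0, so s·k^α = (n + δ)·k.
Rearranging, k^(1−α) = s / (n + δ).
k^0.63 = 0.29 / (0.011 + 0.088) = 0.29 / 0.099 = 2.9293
k* = 2.9293^(1/0.63) ≈ 5.5067
y* = (k*)^α = 5.5067^0.37 ≈ 1.8799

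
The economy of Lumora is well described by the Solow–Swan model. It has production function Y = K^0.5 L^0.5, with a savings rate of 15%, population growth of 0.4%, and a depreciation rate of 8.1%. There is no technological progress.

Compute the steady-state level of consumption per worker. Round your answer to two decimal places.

c* ≈ 1.50

Steady state requires s·f(k) = (n + δ)·k, i.e. s·k^α = (n + δ)·k.
Rearranging, k^(1−α) = s / (n + δ).
k^0.5 = 0.15 / (0.004 + 0.081) = 0.15 / 0.085 = 1.7647
k* = 1.7647^(1/0.5) ≈ 3.1142
y* = (k*)^α = 3.1142^0.5 ≈ 1.7647
c* = (1 − s)·y* = (1 − 0.15) × 1.7647 ≈ 1.5000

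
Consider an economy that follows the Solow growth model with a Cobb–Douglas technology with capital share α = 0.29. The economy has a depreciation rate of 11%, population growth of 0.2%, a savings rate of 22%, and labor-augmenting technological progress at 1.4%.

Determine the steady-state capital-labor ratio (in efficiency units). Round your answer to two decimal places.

In steady state, investment equals break-even investment: s·k^α = (n + g + δ)·k.
Dividing both sides by k: k^(1−α) = s / (n + g + δ).
k^0.71 = 0.22 / (0.002 + 0.014 + 0.110) = 0.22 / 0.126 = 1.7460
k* = 1.7460^(1/0.71) ≈ 2.1923

k* = 2.19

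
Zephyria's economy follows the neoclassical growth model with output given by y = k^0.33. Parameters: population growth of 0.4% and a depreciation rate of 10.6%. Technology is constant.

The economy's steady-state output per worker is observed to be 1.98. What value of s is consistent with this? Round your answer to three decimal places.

At the steady state, Δk = 0, so s·k^α = (n + δ)·k.
Since y* = [s/(n + δ)]^(α/(1−α)), we have s/(n + δ) = (y*)^((1−α)/α) = 1.98^2.0303 = 4.0024.
Therefore s = 4.0024 × (n + δ) = 4.0024 × 0.110 = 0.4403.

s ≈ 0.440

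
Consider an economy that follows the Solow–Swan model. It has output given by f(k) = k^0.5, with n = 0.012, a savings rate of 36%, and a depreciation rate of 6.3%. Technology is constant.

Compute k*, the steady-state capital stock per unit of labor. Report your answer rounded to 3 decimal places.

Steady state requires s·f(k) = (n + δ)·k, i.e. s·k^α = (n + δ)·k.
Rearranging, k^(1−α) = s / (n + δ).
k^0.5 = 0.36 / (0.012 + 0.063) = 0.36 / 0.075 = 4.8000
k* = 4.8000^(1/0.5) ≈ 23.0400

k* = 23.040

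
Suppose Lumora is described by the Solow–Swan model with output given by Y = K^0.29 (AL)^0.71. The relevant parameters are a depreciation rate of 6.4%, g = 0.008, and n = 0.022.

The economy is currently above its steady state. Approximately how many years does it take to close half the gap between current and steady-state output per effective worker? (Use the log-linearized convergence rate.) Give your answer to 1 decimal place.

half-life ≈ 10.4 years

Near the steady state the convergence rate is λ = (1 − α)(n + g + δ).
λ = (1 − 0.29) × 0.094 = 0.71 × 0.094 = 0.06674
Half-life = ln 2 / λ = 0.6931 / 0.06674 ≈ 10.39 years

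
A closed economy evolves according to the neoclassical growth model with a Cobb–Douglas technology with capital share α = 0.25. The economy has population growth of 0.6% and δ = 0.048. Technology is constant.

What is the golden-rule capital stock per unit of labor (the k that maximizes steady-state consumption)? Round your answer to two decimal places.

The golden rule sets f'(k) = n + δ, i.e. α·k^(α−1) = n + δ.
So k^(1−α) = α / (n + δ) = 0.25 / 0.054 = 4.6296.
k_gold = 4.6296^(1/0.75) ≈ 7.7160

k_gold ≈ 7.72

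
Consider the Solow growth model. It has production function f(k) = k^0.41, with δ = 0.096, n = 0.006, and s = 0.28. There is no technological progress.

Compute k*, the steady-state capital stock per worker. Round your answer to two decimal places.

At the steady state, Δk = 0, so s·k^α = (n + δ)·k.
Dividing both sides by k: k^(1−α) = s / (n + δ).
k^0.59 = 0.28 / (0.006 + 0.096) = 0.28 / 0.102 = 2.7451
k* = 2.7451^(1/0.59) ≈ 5.5376

k* ≈ 5.54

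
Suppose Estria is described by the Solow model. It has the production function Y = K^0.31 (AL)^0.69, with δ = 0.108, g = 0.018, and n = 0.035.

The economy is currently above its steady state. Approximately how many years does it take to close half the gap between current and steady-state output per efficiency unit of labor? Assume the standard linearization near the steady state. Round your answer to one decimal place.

about 6.2 years

Near the steady state the convergence rate is λ = (1 − α)(n + g + δ).
λ = (1 − 0.31) × 0.161 = 0.69 × 0.161 = 0.11109
Half-life = ln 2 / λ = 0.6931 / 0.11109 ≈ 6.24 years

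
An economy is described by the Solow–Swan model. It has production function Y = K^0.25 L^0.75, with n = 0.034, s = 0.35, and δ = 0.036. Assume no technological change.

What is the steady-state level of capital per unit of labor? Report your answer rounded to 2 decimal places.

k* = 8.55

In steady state, investment equals break-even investment: s·k^α = (n + δ)·k.
Dividing both sides by k: k^(1−α) = s / (n + δ).
k^0.75 = 0.35 / (0.034 + 0.036) = 0.35 / 0.070 = 5.0000
k* = 5.0000^(1/0.75) ≈ 8.5499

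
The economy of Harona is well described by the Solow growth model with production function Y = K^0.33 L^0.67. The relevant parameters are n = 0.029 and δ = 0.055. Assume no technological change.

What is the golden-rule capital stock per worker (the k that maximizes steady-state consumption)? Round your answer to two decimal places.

k_gold ≈ 7.71

The golden rule sets f'(k) = n + δ, i.e. α·k^(α−1) = n + δ.
So k^(1−α) = α / (n + δ) = 0.33 / 0.084 = 3.9286.
k_gold = 3.9286^(1/0.67) ≈ 7.7077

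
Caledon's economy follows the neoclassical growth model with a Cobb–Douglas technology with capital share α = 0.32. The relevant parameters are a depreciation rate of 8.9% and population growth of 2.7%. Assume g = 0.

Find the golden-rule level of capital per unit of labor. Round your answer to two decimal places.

The golden rule sets f'(k) = n + δ, i.e. α·k^(α−1) = n + δ.
So k^(1−α) = α / (n + δ) = 0.32 / 0.116 = 2.7586.
k_gold = 2.7586^(1/0.68) ≈ 4.4470

k_gold ≈ 4.45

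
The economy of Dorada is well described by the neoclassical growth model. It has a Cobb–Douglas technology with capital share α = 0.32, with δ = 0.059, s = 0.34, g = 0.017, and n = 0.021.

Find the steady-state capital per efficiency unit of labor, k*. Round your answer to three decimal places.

k* ≈ 6.325

At the steady state, Δk = 0, so s·k^α = (n + g + δ)·k.
Rearranging, k^(1−α) = s / (n + g + δ).
k^0.68 = 0.34 / (0.021 + 0.017 + 0.059) = 0.34 / 0.097 = 3.5052
k* = 3.5052^(1/0.68) ≈ 6.3248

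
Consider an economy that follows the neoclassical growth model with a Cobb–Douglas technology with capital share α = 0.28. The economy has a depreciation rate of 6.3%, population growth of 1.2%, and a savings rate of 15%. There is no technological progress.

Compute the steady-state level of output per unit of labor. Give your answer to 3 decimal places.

At the steady state, Δk = 0, so s·k^α = (n + δ)·k.
Dividing both sides by k: k^(1−α) = s / (n + δ).
k^0.72 = 0.15 / (0.012 + 0.063) = 0.15 / 0.075 = 2.0000
k* = 2.0000^(1/0.72) ≈ 2.6188
y* = (k*)^α = 2.6188^0.28 ≈ 1.3094

y* = 1.309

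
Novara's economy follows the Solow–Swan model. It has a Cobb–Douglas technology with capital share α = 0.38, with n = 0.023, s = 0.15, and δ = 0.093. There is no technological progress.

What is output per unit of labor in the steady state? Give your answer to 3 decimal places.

Steady state requires s·f(k) = (n + δ)·k, i.e. s·k^α = (n + δ)·k.
Rearranging, k^(1−α) = s / (n + δ).
k^0.62 = 0.15 / (0.023 + 0.093) = 0.15 / 0.116 = 1.2931
k* = 1.2931^(1/0.62) ≈ 1.5137
y* = (k*)^α = 1.5137^0.38 ≈ 1.1706

y* ≈ 1.171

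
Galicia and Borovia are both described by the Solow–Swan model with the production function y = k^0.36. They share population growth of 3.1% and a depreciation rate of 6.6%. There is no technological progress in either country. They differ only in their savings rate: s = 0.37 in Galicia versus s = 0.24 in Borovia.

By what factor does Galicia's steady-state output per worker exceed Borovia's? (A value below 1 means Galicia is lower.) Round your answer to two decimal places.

Steady-state y* = [s/(n + δ)]^(α/(1−α)), so the ratio is [ (s_G/(n + δ)_G) / (s_B/(n + δ)_B) ]^0.5625.
s_G/(n + δ)_G = 0.37/0.097 = 3.8144; s_B/(n + δ)_B = 0.24/0.097 = 2.4742.
Ratio = (3.8144/2.4742)^0.5625 = 1.5417^0.5625 ≈ 1.2757

ratio ≈ 1.28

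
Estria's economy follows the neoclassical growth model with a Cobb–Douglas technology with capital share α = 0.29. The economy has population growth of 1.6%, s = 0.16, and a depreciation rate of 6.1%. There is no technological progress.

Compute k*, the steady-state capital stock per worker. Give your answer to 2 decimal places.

In steady state, investment equals break-even investment: s·k^α = (n + δ)·k.
Rearranging, k^(1−α) = s / (n + δ).
k^0.71 = 0.16 / (0.016 + 0.061) = 0.16 / 0.077 = 2.0779
k* = 2.0779^(1/0.71) ≈ 2.8013

k* = 2.80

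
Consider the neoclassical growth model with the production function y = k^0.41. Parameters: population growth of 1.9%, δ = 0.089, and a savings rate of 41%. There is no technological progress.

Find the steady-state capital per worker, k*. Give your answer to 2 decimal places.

Steady state requires s·f(k) = (n + δ)·k, i.e. s·k^α = (n + δ)·k.
Dividing both sides by k: k^(1−α) = s / (n + δ).
k^0.59 = 0.41 / (0.019 + 0.089) = 0.41 / 0.108 = 3.7963
k* = 3.7963^(1/0.59) ≈ 9.5933

k* = 9.59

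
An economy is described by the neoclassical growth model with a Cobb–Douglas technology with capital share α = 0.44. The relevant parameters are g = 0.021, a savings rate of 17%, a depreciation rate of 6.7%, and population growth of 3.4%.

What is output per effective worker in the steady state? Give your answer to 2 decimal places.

In steady state, investment equals break-even investment: s·k^α = (n + g + δ)·k.
Dividing both sides by k: k^(1−α) = s / (n + g + δ).
k^0.56 = 0.17 / (0.034 + 0.021 + 0.067) = 0.17 / 0.122 = 1.3934
k* = 1.3934^(1/0.56) ≈ 1.8083
y* = (k*)^α = 1.8083^0.44 ≈ 1.2978

y* ≈ 1.30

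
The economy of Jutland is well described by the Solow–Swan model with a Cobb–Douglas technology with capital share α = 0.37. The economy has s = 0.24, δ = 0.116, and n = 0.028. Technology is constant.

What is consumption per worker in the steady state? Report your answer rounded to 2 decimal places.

c* ≈ 1.03

Steady state requires s·f(k) = (n + δ)·k, i.e. s·k^α = (n + δ)·k.
Rearranging, k^(1−α) = s / (n + δ).
k^0.63 = 0.24 / (0.028 + 0.116) = 0.24 / 0.144 = 1.6667
k* = 1.6667^(1/0.63) ≈ 2.2499
y* = (k*)^α = 2.2499^0.37 ≈ 1.3499
c* = (1 − s)·y* = (1 − 0.24) × 1.3499 ≈ 1.0259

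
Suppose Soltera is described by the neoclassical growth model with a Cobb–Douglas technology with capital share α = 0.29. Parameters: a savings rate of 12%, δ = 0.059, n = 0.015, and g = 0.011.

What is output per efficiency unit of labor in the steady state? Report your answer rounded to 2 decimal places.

In steady state, investment equals break-even investment: s·k^α = (n + g + δ)·k.
Dividing both sides by k: k^(1−α) = s / (n + g + δ).
k^0.71 = 0.12 / (0.015 + 0.011 + 0.059) = 0.12 / 0.085 = 1.4118
k* = 1.4118^(1/0.71) ≈ 1.6254
y* = (k*)^α = 1.6254^0.29 ≈ 1.1513

y* ≈ 1.15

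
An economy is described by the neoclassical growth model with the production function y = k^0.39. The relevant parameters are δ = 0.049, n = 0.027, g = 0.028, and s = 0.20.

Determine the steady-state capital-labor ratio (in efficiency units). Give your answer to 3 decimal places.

At the steady state, Δk = 0, so s·k^α = (n + g + δ)·k.
Rearranging, k^(1−α) = s / (n + g + δ).
k^0.61 = 0.20 / (0.027 + 0.028 + 0.049) = 0.20 / 0.104 = 1.9231
k* = 1.9231^(1/0.61) ≈ 2.9213

k* = 2.921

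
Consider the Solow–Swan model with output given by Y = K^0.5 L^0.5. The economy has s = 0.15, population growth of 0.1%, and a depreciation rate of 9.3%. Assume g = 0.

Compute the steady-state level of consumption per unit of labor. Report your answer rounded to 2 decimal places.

In steady state, investment equals break-even investment: s·k^α = (n + δ)·k.
Rearranging, k^(1−α) = s / (n + δ).
k^0.5 = 0.15 / (0.001 + 0.093) = 0.15 / 0.094 = 1.5957
k* = 1.5957^(1/0.5) ≈ 2.5463
y* = (k*)^α = 2.5463^0.5 ≈ 1.5957
c* = (1 − s)·y* = (1 − 0.15) × 1.5957 ≈ 1.3563

c* ≈ 1.36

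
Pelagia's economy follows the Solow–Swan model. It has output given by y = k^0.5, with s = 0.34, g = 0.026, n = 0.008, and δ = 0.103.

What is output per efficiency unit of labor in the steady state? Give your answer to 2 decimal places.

y* = 2.48

At the steady state, Δk = 0, so s·k^α = (n + g + δ)·k.
Rearranging, k^(1−α) = s / (n + g + δ).
k^0.5 = 0.34 / (0.008 + 0.026 + 0.103) = 0.34 / 0.137 = 2.4818
k* = 2.4818^(1/0.5) ≈ 6.1593
y* = (k*)^α = 6.1593^0.5 ≈ 2.4818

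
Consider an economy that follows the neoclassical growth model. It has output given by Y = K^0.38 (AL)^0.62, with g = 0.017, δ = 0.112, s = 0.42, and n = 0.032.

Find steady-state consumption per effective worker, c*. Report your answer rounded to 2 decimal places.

At the steady state, Δk = 0, so s·k^α = (n + g + δ)·k.
Rearranging, k^(1−α) = s / (n + g + δ).
k^0.62 = 0.42 / (0.032 + 0.017 + 0.112) = 0.42 / 0.161 = 2.6087
k* = 2.6087^(1/0.62) ≈ 4.6952
y* = (k*)^α = 4.6952^0.38 ≈ 1.7998
c* = (1 − s)·y* = (1 − 0.42) × 1.7998 ≈ 1.0439

c* ≈ 1.04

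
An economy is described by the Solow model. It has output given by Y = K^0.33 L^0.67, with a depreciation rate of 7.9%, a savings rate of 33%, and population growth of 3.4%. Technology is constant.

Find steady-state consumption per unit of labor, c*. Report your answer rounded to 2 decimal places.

In steady state, investment equals break-even investment: s·k^α = (n + δ)·k.
Dividing both sides by k: k^(1−α) = s / (n + δ).
k^0.67 = 0.33 / (0.034 + 0.079) = 0.33 / 0.113 = 2.9204
k* = 2.9204^(1/0.67) ≈ 4.9510
y* = (k*)^α = 4.9510^0.33 ≈ 1.6953
c* = (1 − s)·y* = (1 − 0.33) × 1.6953 ≈ 1.1359

c* = 1.14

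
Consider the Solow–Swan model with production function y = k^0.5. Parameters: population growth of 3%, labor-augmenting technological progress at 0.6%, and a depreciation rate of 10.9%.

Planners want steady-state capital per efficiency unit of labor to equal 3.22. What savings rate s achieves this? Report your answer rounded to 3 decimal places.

At the steady state, Δk = 0, so s·k^α = (n + g + δ)·k.
So s / (n + g + δ) = (k*)^(1−α) = 3.22^0.5 = 1.7944.
Therefore s = 1.7944 × (n + g + δ) = 1.7944 × 0.145 = 0.2602.

s ≈ 0.260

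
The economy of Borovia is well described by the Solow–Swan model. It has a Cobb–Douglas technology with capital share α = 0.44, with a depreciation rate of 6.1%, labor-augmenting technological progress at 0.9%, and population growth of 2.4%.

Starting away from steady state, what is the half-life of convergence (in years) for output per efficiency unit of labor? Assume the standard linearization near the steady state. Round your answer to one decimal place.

Near the steady state the convergence rate is λ = (1 − α)(n + g + δ).
λ = (1 − 0.44) × 0.094 = 0.56 × 0.094 = 0.05264
Half-life = ln 2 / λ = 0.6931 / 0.05264 ≈ 13.17 years

half-life ≈ 13.2 years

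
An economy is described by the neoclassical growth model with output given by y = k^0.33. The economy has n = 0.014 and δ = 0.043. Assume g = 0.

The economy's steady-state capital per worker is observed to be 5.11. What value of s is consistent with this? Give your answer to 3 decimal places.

s ≈ 0.170

Steady state requires s·f(k) = (n + δ)·k, i.e. s·k^α = (n + δ)·k.
So s / (n + δ) = (k*)^(1−α) = 5.11^0.67 = 2.9829.
Therefore s = 2.9829 × (n + δ) = 2.9829 × 0.057 = 0.1700.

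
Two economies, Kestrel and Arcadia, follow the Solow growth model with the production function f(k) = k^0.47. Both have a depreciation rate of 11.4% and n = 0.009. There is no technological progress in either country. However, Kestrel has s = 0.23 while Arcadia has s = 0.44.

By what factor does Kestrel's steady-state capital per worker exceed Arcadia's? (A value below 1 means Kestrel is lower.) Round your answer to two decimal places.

Steady-state k* = [s/(n + δ)]^(1/(1−α)), so the ratio is [ (s_K/(n + δ)_K) / (s_A/(n + δ)_A) ]^1.8868.
s_K/(n + δ)_K = 0.23/0.123 = 1.8699; s_A/(n + δ)_A = 0.44/0.123 = 3.5772.
Ratio = (1.8699/3.5772)^1.8868 = 0.5227^1.8868 ≈ 0.2940

ratio ≈ 0.29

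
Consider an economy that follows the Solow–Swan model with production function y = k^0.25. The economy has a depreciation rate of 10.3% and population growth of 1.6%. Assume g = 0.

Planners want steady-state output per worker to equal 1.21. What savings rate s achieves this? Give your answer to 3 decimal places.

s ≈ 0.211

Steady state requires s·f(k) = (n + δ)·k, i.e. s·k^α = (n + δ)·k.
Since y* = [s/(n + δ)]^(α/(1−α)), we have s/(n + δ) = (y*)^((1−α)/α) = 1.21^3 = 1.7716.
Therefore s = 1.7716 × (n + δ) = 1.7716 × 0.119 = 0.2108.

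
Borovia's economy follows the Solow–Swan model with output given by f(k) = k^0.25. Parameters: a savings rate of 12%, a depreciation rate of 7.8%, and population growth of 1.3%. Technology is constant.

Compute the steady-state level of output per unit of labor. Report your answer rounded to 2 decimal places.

At the steady state, Δk = 0, so s·k^α = (n + δ)·k.
Dividing both sides by k: k^(1−α) = s / (n + δ).
k^0.75 = 0.12 / (0.013 + 0.078) = 0.12 / 0.091 = 1.3187
k* = 1.3187^(1/0.75) ≈ 1.4461
y* = (k*)^α = 1.4461^0.25 ≈ 1.0966

y* ≈ 1.10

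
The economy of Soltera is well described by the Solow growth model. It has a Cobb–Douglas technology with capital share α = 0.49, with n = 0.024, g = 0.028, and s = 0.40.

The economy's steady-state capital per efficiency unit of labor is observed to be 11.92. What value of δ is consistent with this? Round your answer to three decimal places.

δ ≈ 0.061

Steady state requires s·f(k) = (n + g + δ)·k, i.e. s·k^α = (n + g + δ)·k.
So s / (n + g + δ) = (k*)^(1−α) = 11.92^0.51 = 3.5392.
Therefore n + g + δ = s / 3.5392 = 0.40 / 3.5392 = 0.1130, so δ = 0.1130 − 0.052 = 0.0610.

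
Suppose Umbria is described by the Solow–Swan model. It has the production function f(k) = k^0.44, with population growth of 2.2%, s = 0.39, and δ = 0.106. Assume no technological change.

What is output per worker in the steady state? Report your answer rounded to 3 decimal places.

In steady state, investment equals break-even investment: s·k^α = (n + δ)·k.
Rearranging, k^(1−α) = s / (n + δ).
k^0.56 = 0.39 / (0.022 + 0.106) = 0.39 / 0.128 = 3.0469
k* = 3.0469^(1/0.56) ≈ 7.3119
y* = (k*)^α = 7.3119^0.44 ≈ 2.3998

y* ≈ 2.400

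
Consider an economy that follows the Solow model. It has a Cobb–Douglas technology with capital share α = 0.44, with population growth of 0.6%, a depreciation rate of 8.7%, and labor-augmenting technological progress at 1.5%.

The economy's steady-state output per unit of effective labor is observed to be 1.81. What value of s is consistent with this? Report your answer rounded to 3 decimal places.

Steady state requires s·f(k) = (n + g + δ)·k, i.e. s·k^α = (n + g + δ)·k.
Since y* = [s/(n + g + δ)]^(α/(1−α)), we have s/(n + g + δ) = (y*)^((1−α)/α) = 1.81^1.2727 = 2.1279.
Therefore s = 2.1279 × (n + g + δ) = 2.1279 × 0.108 = 0.2298.

s ≈ 0.230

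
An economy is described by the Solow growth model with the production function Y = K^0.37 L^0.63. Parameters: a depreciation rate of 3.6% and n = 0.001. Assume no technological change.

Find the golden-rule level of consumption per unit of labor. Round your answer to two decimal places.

At the golden rule, f'(k) = n + δ, so α·k^(α−1) = n + δ and k_gold = (α/(n + δ))^(1/(1−α)).
k_gold = (0.37/0.037)^(1/0.63) = 10.0000^1.5873 ≈ 38.6634
c_gold = f(k_gold) − (n + δ)·k_gold = 3.8663 − 0.037×38.6634 ≈ 2.4358

c_gold ≈ 2.44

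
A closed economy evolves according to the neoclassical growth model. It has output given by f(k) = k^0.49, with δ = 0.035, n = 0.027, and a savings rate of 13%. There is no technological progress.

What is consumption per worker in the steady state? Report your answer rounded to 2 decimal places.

At the steady state, Δk = 0, so s·k^α = (n + δ)·k.
Dividing both sides by k: k^(1−α) = s / (n + δ).
k^0.51 = 0.13 / (0.027 + 0.035) = 0.13 / 0.062 = 2.0968
k* = 2.0968^(1/0.51) ≈ 4.2707
y* = (k*)^α = 4.2707^0.49 ≈ 2.0368
c* = (1 − s)·y* = (1 − 0.13) × 2.0368 ≈ 1.7720

c* = 1.77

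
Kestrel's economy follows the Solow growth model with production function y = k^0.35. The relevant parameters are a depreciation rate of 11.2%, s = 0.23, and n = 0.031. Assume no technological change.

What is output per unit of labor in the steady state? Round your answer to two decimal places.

At the steady state, Δk = 0, so s·k^α = (n + δ)·k.
Dividing both sides by k: k^(1−α) = s / (n + δ).
k^0.65 = 0.23 / (0.031 + 0.112) = 0.23 / 0.143 = 1.6084
k* = 1.6084^(1/0.65) ≈ 2.0774
y* = (k*)^α = 2.0774^0.35 ≈ 1.2916

y* = 1.29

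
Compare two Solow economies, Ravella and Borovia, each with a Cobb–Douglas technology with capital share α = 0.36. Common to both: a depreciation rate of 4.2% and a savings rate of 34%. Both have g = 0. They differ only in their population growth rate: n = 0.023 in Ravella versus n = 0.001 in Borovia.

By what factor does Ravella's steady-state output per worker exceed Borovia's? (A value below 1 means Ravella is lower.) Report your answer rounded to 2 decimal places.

Steady-state y* = [s/(n + δ)]^(α/(1−α)), so the ratio is [ (s_R/(n + δ)_R) / (s_B/(n + δ)_B) ]^0.5625.
s_R/(n + δ)_R = 0.34/0.065 = 5.2308; s_B/(n + δ)_B = 0.34/0.043 = 7.9070.
Ratio = (5.2308/7.9070)^0.5625 = 0.6615^0.5625 ≈ 0.7926

y*_R / y*_B ≈ 0.79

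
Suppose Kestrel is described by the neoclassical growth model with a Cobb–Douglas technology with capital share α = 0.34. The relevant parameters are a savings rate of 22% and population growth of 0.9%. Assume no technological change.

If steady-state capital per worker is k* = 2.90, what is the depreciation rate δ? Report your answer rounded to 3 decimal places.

In steady state, investment equals break-even investment: s·k^α = (n + δ)·k.
So s / (n + δ) = (k*)^(1−α) = 2.90^0.66 = 2.0192.
Therefore n + δ = s / 2.0192 = 0.22 / 2.0192 = 0.1090, so δ = 0.1090 − 0.009 = 0.1000.

δ ≈ 0.100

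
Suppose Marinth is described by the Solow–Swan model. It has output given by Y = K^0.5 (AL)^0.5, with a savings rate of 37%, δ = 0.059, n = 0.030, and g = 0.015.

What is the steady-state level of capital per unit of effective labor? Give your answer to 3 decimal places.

k* = 12.657

Steady state requires s·f(k) = (n + g + δ)·k, i.e. s·k^α = (n + g + δ)·k.
Rearranging, k^(1−α) = s / (n + g + δ).
k^0.5 = 0.37 / (0.030 + 0.015 + 0.059) = 0.37 / 0.104 = 3.5577
k* = 3.5577^(1/0.5) ≈ 12.6572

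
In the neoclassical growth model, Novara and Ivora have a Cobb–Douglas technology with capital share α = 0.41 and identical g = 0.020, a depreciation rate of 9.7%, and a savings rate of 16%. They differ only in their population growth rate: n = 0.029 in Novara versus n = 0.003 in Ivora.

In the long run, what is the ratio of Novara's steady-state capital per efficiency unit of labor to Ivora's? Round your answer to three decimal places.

Steady-state k* = [s/(n + g + δ)]^(1/(1−α)), so the ratio is [ (s_N/(n + g + δ)_N) / (s_I/(n + g + δ)_I) ]^1.6949.
s_N/(n + g + δ)_N = 0.16/0.146 = 1.0959; s_I/(n + g + δ)_I = 0.16/0.120 = 1.3333.
Ratio = (1.0959/1.3333)^1.6949 = 0.8219^1.6949 ≈ 0.7172

k*_N / k*_I ≈ 0.717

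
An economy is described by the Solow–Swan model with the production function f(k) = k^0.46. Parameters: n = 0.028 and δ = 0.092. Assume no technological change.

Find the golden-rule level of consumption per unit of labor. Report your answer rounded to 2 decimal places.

At the golden rule, f'(k) = n + δ, so α·k^(α−1) = n + δ and k_gold = (α/(n + δ))^(1/(1−α)).
k_gold = (0.46/0.120)^(1/0.54) = 3.8333^1.8519 ≈ 12.0426
c_gold = f(k_gold) − (n + δ)·k_gold = 3.1415 − 0.120×12.0426 ≈ 1.6964

c_gold ≈ 1.70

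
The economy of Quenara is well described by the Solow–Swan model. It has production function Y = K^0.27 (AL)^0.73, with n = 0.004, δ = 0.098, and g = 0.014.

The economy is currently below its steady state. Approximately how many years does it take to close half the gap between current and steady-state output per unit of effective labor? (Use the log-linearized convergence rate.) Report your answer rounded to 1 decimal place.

Near the steady state the convergence rate is λ = (1 − α)(n + g + δ).
λ = (1 − 0.27) × 0.116 = 0.73 × 0.116 = 0.08468
Half-life = ln 2 / λ = 0.6931 / 0.08468 ≈ 8.18 years

t_½ ≈ 8.2 years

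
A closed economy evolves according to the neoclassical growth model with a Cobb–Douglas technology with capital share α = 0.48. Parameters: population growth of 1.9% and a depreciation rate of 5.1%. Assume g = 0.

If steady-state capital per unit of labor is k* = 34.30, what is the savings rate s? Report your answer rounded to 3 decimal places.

In steady state, investment equals break-even investment: s·k^α = (n + δ)·k.
So s / (n + δ) = (k*)^(1−α) = 34.30^0.52 = 6.2857.
Therefore s = 6.2857 × (n + δ) = 6.2857 × 0.070 = 0.4400.

s ≈ 0.440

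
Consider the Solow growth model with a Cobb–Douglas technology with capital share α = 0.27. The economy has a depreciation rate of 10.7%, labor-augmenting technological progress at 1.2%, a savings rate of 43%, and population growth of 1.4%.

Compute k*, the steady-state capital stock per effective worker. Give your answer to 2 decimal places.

In steady state, investment equals break-even investment: s·k^α = (n + g + δ)·k.
Rearranging, k^(1−α) = s / (n + g + δ).
k^0.73 = 0.43 / (0.014 + 0.012 + 0.107) = 0.43 / 0.133 = 3.2331
k* = 3.2331^(1/0.73) ≈ 4.9901

k* ≈ 4.99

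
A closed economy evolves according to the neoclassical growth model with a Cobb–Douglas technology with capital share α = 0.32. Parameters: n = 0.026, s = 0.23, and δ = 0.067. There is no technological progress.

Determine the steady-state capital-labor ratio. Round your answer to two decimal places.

k* = 3.79

In steady state, investment equals break-even investment: s·k^α = (n + δ)·k.
Dividing both sides by k: k^(1−α) = s / (n + δ).
k^0.68 = 0.23 / (0.026 + 0.067) = 0.23 / 0.093 = 2.4731
k* = 2.4731^(1/0.68) ≈ 3.7870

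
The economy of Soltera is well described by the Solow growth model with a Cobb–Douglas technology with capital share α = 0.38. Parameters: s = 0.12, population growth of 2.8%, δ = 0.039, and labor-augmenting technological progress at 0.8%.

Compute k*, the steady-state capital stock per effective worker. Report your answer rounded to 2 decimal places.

k* = 2.13

In steady state, investment equals break-even investment: s·k^α = (n + g + δ)·k.
Rearranging, k^(1−α) = s / (n + g + δ).
k^0.62 = 0.12 / (0.028 + 0.008 + 0.039) = 0.12 / 0.075 = 1.6000
k* = 1.6000^(1/0.62) ≈ 2.1342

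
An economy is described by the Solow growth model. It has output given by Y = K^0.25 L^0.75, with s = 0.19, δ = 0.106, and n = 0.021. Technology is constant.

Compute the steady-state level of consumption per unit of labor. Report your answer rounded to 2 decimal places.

In steady state, investment equals break-even investment: s·k^α = (n + δ)·k.
Rearranging, k^(1−α) = s / (n + δ).
k^0.75 = 0.19 / (0.021 + 0.106) = 0.19 / 0.127 = 1.4961
k* = 1.4961^(1/0.75) ≈ 1.7111
y* = (k*)^α = 1.7111^0.25 ≈ 1.1437
c* = (1 − s)·y* = (1 − 0.19) × 1.1437 ≈ 0.9264

c* = 0.93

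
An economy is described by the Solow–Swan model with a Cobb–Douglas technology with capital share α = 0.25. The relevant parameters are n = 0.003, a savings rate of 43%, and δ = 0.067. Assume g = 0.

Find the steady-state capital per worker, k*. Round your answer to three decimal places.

k* = 11.250

At the steady state, Δk = 0, so s·k^α = (n + δ)·k.
Rearranging, k^(1−α) = s / (n + δ).
k^0.75 = 0.43 / (0.003 + 0.067) = 0.43 / 0.070 = 6.1429
k* = 6.1429^(1/0.75) ≈ 11.2503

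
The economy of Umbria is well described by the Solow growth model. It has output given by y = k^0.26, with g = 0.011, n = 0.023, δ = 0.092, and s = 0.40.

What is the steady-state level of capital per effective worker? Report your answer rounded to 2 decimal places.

At the steady state, Δk = 0, so s·k^α = (n + g + δ)·k.
Rearranging, k^(1−α) = s / (n + g + δ).
k^0.74 = 0.40 / (0.023 + 0.011 + 0.092) = 0.40 / 0.126 = 3.1746
k* = 3.1746^(1/0.74) ≈ 4.7639

k* ≈ 4.76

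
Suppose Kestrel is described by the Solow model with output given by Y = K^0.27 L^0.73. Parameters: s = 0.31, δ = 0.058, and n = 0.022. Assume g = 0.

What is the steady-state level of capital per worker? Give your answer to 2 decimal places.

At the steady state, Δk = 0, so s·k^α = (n + δ)·k.
Dividing both sides by k: k^(1−α) = s / (n + δ).
k^0.73 = 0.31 / (0.022 + 0.058) = 0.31 / 0.080 = 3.8750
k* = 3.8750^(1/0.73) ≈ 6.3952

k* ≈ 6.40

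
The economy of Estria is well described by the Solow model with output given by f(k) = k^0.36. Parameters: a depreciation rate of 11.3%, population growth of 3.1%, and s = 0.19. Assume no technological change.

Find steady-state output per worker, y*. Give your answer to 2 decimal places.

Steady state requires s·f(k) = (n + δ)·k, i.e. s·k^α = (n + δ)·k.
Rearranging, k^(1−α) = s / (n + δ).
k^0.64 = 0.19 / (0.031 + 0.113) = 0.19 / 0.144 = 1.3194
k* = 1.3194^(1/0.64) ≈ 1.5420
y* = (k*)^α = 1.5420^0.36 ≈ 1.1687

y* ≈ 1.17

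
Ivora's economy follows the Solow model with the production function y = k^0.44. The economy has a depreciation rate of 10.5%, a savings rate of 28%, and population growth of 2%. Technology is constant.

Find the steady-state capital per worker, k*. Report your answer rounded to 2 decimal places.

k* = 4.22

Steady state requires s·f(k) = (n + δ)·k, i.e. s·k^α = (n + δ)·k.
Rearranging, k^(1−α) = s / (n + δ).
k^0.56 = 0.28 / (0.020 + 0.105) = 0.28 / 0.125 = 2.2400
k* = 2.2400^(1/0.56) ≈ 4.2213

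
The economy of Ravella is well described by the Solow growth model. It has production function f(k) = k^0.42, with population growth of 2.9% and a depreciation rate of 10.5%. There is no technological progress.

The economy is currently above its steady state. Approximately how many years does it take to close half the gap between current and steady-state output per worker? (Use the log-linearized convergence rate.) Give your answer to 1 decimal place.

half-life ≈ 8.9 years

Near the steady state the convergence rate is λ = (1 − α)(n + δ).
λ = (1 − 0.42) × 0.134 = 0.58 × 0.134 = 0.07772
Half-life = ln 2 / λ = 0.6931 / 0.07772 ≈ 8.92 years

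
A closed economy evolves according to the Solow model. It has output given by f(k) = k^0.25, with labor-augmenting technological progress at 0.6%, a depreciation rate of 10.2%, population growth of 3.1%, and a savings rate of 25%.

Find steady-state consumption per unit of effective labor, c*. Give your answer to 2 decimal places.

c* ≈ 0.91

At the steady state, Δk = 0, so s·k^α = (n + g + δ)·k.
Dividing both sides by k: k^(1−α) = s / (n + g + δ).
k^0.75 = 0.25 / (0.031 + 0.006 + 0.102) = 0.25 / 0.139 = 1.7986
k* = 1.7986^(1/0.75) ≈ 2.1873
y* = (k*)^α = 2.1873^0.25 ≈ 1.2161
c* = (1 − s)·y* = (1 − 0.25) × 1.2161 ≈ 0.9121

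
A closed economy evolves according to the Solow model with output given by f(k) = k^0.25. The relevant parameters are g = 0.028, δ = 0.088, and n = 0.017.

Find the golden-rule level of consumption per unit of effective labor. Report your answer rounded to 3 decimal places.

c_gold ≈ 0.926

At the golden rule, f'(k) = n + g + δ, so α·k^(α−1) = n + g + δ and k_gold = (α/(n + g + δ))^(1/(1−α)).
k_gold = (0.25/0.133)^(1/0.75) = 1.8797^1.3333 ≈ 2.3198
c_gold = f(k_gold) − (n + g + δ)·k_gold = 1.2341 − 0.133×2.3198 ≈ 0.9256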